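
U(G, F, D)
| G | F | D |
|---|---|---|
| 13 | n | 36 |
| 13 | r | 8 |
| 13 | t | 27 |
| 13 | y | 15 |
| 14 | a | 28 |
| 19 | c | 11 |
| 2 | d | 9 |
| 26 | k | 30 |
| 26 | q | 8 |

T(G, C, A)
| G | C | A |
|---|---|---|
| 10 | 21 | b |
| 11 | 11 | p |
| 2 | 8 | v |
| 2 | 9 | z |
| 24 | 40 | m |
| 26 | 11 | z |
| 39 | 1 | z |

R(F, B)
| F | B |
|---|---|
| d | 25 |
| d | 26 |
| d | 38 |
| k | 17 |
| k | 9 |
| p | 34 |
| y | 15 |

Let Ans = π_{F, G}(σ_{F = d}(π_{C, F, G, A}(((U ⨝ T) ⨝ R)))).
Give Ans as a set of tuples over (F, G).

{(d, 2)}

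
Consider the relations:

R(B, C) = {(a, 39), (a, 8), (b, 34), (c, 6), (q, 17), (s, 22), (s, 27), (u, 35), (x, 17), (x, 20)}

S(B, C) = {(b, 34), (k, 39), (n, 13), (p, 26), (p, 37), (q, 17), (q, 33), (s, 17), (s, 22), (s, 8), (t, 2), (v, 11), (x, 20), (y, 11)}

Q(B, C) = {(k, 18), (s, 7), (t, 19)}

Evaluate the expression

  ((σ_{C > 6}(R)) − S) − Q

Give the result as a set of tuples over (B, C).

{(a, 39), (a, 8), (s, 27), (u, 35), (x, 17)}

Apply σ_{C > 6}; surviving tuples: {(a, 39), (a, 8), (b, 34), (q, 17), (s, 22), (s, 27), (u, 35), (x, 17), (x, 20)}
Taking the difference: {(a, 39), (a, 8), (s, 27), (u, 35), (x, 17)}
Taking the difference: {(a, 39), (a, 8), (s, 27), (u, 35), (x, 17)}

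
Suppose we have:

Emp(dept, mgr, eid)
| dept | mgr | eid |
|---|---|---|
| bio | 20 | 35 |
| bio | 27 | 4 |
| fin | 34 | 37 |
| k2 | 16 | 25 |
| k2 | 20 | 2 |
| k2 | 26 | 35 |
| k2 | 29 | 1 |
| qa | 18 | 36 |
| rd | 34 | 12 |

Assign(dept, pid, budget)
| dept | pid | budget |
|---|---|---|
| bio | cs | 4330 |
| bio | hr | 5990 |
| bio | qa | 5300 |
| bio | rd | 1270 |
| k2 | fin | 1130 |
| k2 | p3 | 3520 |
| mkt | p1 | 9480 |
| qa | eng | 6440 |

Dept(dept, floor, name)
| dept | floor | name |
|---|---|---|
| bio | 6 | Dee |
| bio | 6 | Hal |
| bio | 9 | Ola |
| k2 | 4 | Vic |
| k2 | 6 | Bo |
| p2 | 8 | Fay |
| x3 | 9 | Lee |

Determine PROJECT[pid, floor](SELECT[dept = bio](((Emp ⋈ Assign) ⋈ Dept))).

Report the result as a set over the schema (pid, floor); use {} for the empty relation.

{(cs, 6), (cs, 9), (hr, 6), (hr, 9), (qa, 6), (qa, 9), (rd, 6), (rd, 9)}

Emp ⋈ Assign (natural join on dept): {(bio, 20, 35, cs, 4330), (bio, 20, 35, hr, 5990), (bio, 20, 35, qa, 5300), (bio, 20, 35, rd, 1270), (bio, 27, 4, cs, 4330), (bio, 27, 4, hr, 5990), (bio, 27, 4, qa, 5300), (bio, 27, 4, rd, 1270), (k2, 16, 25, fin, 1130), (k2, 16, 25, p3, 3520), (k2, 20, 2, fin, 1130), (k2, 20, 2, p3, 3520), (k2, 26, 35, fin, 1130), (k2, 26, 35, p3, 3520), (k2, 29, 1, fin, 1130), (k2, 29, 1, p3, 3520), (qa, 18, 36, eng, 6440)}
(Emp ⋈ Assign) ⋈ Dept (natural join on dept): {(bio, 20, 35, cs, 4330, 6, Dee), (bio, 20, 35, cs, 4330, 6, Hal), (bio, 20, 35, cs, 4330, 9, Ola), (bio, 20, 35, hr, 5990, 6, Dee), (bio, 20, 35, hr, 5990, 6, Hal), (bio, 20, 35, hr, 5990, 9, Ola), (bio, 20, 35, qa, 5300, 6, Dee), (bio, 20, 35, qa, 5300, 6, Hal), (bio, 20, 35, qa, 5300, 9, Ola), (bio, 20, 35, rd, 1270, 6, Dee), (bio, 20, 35, rd, 1270, 6, Hal), (bio, 20, 35, rd, 1270, 9, Ola), (bio, 27, 4, cs, 4330, 6, Dee), (bio, 27, 4, cs, 4330, 6, Hal), (bio, 27, 4, cs, 4330, 9, Ola), (bio, 27, 4, hr, 5990, 6, Dee), (bio, 27, 4, hr, 5990, 6, Hal), (bio, 27, 4, hr, 5990, 9, Ola), (bio, 27, 4, qa, 5300, 6, Dee), (bio, 27, 4, qa, 5300, 6, Hal), (bio, 27, 4, qa, 5300, 9, Ola), (bio, 27, 4, rd, 1270, 6, Dee), (bio, 27, 4, rd, 1270, 6, Hal), (bio, 27, 4, rd, 1270, 9, Ola), (k2, 16, 25, fin, 1130, 4, Vic), (k2, 16, 25, fin, 1130, 6, Bo), (k2, 16, 25, p3, 3520, 4, Vic), (k2, 16, 25, p3, 3520, 6, Bo), (k2, 20, 2, fin, 1130, 4, Vic), (k2, 20, 2, fin, 1130, 6, Bo), (k2, 20, 2, p3, 3520, 4, Vic), (k2, 20, 2, p3, 3520, 6, Bo), (k2, 26, 35, fin, 1130, 4, Vic), (k2, 26, 35, fin, 1130, 6, Bo), (k2, 26, 35, p3, 3520, 4, Vic), (k2, 26, 35, p3, 3520, 6, Bo), (k2, 29, 1, fin, 1130, 4, Vic), (k2, 29, 1, fin, 1130, 6, Bo), (k2, 29, 1, p3, 3520, 4, Vic), (k2, 29, 1, p3, 3520, 6, Bo)}
Apply σ_{dept = bio}; surviving tuples: {(bio, 20, 35, cs, 4330, 6, Dee), (bio, 20, 35, cs, 4330, 6, Hal), (bio, 20, 35, cs, 4330, 9, Ola), (bio, 20, 35, hr, 5990, 6, Dee), (bio, 20, 35, hr, 5990, 6, Hal), (bio, 20, 35, hr, 5990, 9, Ola), (bio, 20, 35, qa, 5300, 6, Dee), (bio, 20, 35, qa, 5300, 6, Hal), (bio, 20, 35, qa, 5300, 9, Ola), (bio, 20, 35, rd, 1270, 6, Dee), (bio, 20, 35, rd, 1270, 6, Hal), (bio, 20, 35, rd, 1270, 9, Ola), (bio, 27, 4, cs, 4330, 6, Dee), (bio, 27, 4, cs, 4330, 6, Hal), (bio, 27, 4, cs, 4330, 9, Ola), (bio, 27, 4, hr, 5990, 6, Dee), (bio, 27, 4, hr, 5990, 6, Hal), (bio, 27, 4, hr, 5990, 9, Ola), (bio, 27, 4, qa, 5300, 6, Dee), (bio, 27, 4, qa, 5300, 6, Hal), (bio, 27, 4, qa, 5300, 9, Ola), (bio, 27, 4, rd, 1270, 6, Dee), (bio, 27, 4, rd, 1270, 6, Hal), (bio, 27, 4, rd, 1270, 9, Ola)}
Projecting to pid, floor (16 duplicate(s) eliminated): {(cs, 6), (cs, 9), (hr, 6), (hr, 9), (qa, 6), (qa, 9), (rd, 6), (rd, 9)}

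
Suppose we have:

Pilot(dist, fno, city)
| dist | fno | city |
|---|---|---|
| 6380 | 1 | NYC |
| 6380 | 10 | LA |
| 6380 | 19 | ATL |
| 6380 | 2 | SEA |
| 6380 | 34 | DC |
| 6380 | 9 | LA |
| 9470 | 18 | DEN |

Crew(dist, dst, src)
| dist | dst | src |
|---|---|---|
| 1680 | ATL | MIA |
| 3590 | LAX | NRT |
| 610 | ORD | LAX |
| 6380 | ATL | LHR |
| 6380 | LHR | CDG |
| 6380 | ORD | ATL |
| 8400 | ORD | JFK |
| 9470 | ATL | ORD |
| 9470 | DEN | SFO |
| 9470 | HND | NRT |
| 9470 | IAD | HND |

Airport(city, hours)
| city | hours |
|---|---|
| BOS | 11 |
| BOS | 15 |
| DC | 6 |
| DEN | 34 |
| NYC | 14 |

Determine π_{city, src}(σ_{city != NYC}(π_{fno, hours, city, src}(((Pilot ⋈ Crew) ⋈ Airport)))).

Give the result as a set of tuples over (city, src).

{(DC, ATL), (DC, CDG), (DC, LHR), (DEN, HND), (DEN, NRT), (DEN, ORD), (DEN, SFO)}

Pilot ⋈ Crew (natural join on dist): {(6380, 1, NYC, ATL, LHR), (6380, 1, NYC, LHR, CDG), (6380, 1, NYC, ORD, ATL), (6380, 10, LA, ATL, LHR), (6380, 10, LA, LHR, CDG), (6380, 10, LA, ORD, ATL), (6380, 19, ATL, ATL, LHR), (6380, 19, ATL, LHR, CDG), (6380, 19, ATL, ORD, ATL), (6380, 2, SEA, ATL, LHR), (6380, 2, SEA, LHR, CDG), (6380, 2, SEA, ORD, ATL), (6380, 34, DC, ATL, LHR), (6380, 34, DC, LHR, CDG), (6380, 34, DC, ORD, ATL), (6380, 9, LA, ATL, LHR), (6380, 9, LA, LHR, CDG), (6380, 9, LA, ORD, ATL), (9470, 18, DEN, ATL, ORD), (9470, 18, DEN, DEN, SFO), (9470, 18, DEN, HND, NRT), (9470, 18, DEN, IAD, HND)}
(Pilot ⋈ Crew) ⋈ Airport (natural join on city): {(6380, 1, NYC, ATL, LHR, 14), (6380, 1, NYC, LHR, CDG, 14), (6380, 1, NYC, ORD, ATL, 14), (6380, 34, DC, ATL, LHR, 6), (6380, 34, DC, LHR, CDG, 6), (6380, 34, DC, ORD, ATL, 6), (9470, 18, DEN, ATL, ORD, 34), (9470, 18, DEN, DEN, SFO, 34), (9470, 18, DEN, HND, NRT, 34), (9470, 18, DEN, IAD, HND, 34)}
Keep only column(s) fno, hours, city, src: {(1, 14, NYC, ATL), (1, 14, NYC, CDG), (1, 14, NYC, LHR), (18, 34, DEN, HND), (18, 34, DEN, NRT), (18, 34, DEN, ORD), (18, 34, DEN, SFO), (34, 6, DC, ATL), (34, 6, DC, CDG), (34, 6, DC, LHR)}
Apply σ_{city != NYC}; surviving tuples: {(18, 34, DEN, HND), (18, 34, DEN, NRT), (18, 34, DEN, ORD), (18, 34, DEN, SFO), (34, 6, DC, ATL), (34, 6, DC, CDG), (34, 6, DC, LHR)}
Keep only column(s) city, src: {(DC, ATL), (DC, CDG), (DC, LHR), (DEN, HND), (DEN, NRT), (DEN, ORD), (DEN, SFO)}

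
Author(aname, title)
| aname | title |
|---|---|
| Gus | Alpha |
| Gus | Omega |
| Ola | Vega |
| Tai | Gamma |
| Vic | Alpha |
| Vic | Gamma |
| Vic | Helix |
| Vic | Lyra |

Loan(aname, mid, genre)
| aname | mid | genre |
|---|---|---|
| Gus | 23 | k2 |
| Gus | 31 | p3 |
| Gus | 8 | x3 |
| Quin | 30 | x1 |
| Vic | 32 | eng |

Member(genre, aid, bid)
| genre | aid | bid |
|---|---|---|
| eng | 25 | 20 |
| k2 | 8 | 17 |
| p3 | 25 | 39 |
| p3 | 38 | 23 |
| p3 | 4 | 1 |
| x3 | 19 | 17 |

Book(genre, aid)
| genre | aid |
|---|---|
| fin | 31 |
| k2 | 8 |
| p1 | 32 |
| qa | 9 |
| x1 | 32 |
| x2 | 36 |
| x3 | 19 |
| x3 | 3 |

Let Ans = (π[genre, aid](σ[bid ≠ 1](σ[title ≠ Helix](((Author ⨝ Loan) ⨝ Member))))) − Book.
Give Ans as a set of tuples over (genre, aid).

Joining Author and Loan on aname yields {(Gus, Alpha, 23, k2), (Gus, Alpha, 31, p3), (Gus, Alpha, 8, x3), (Gus, Omega, 23, k2), (Gus, Omega, 31, p3), (Gus, Omega, 8, x3), (Vic, Alpha, 32, eng), (Vic, Gamma, 32, eng), (Vic, Helix, 32, eng), (Vic, Lyra, 32, eng)}.
Joining (Author ⨝ Loan) and Member on genre yields {(Gus, Alpha, 23, k2, 8, 17), (Gus, Alpha, 31, p3, 25, 39), (Gus, Alpha, 31, p3, 38, 23), (Gus, Alpha, 31, p3, 4, 1), (Gus, Alpha, 8, x3, 19, 17), (Gus, Omega, 23, k2, 8, 17), (Gus, Omega, 31, p3, 25, 39), (Gus, Omega, 31, p3, 38, 23), (Gus, Omega, 31, p3, 4, 1), (Gus, Omega, 8, x3, 19, 17), (Vic, Alpha, 32, eng, 25, 20), (Vic, Gamma, 32, eng, 25, 20), (Vic, Helix, 32, eng, 25, 20), (Vic, Lyra, 32, eng, 25, 20)}.
σ[title ≠ Helix]: keep tuples satisfying title ≠ Helix → {(Gus, Alpha, 23, k2, 8, 17), (Gus, Alpha, 31, p3, 25, 39), (Gus, Alpha, 31, p3, 38, 23), (Gus, Alpha, 31, p3, 4, 1), (Gus, Alpha, 8, x3, 19, 17), (Gus, Omega, 23, k2, 8, 17), (Gus, Omega, 31, p3, 25, 39), (Gus, Omega, 31, p3, 38, 23), (Gus, Omega, 31, p3, 4, 1), (Gus, Omega, 8, x3, 19, 17), (Vic, Alpha, 32, eng, 25, 20), (Vic, Gamma, 32, eng, 25, 20), (Vic, Lyra, 32, eng, 25, 20)}
σ[bid ≠ 1]: keep tuples satisfying bid ≠ 1 → {(Gus, Alpha, 23, k2, 8, 17), (Gus, Alpha, 31, p3, 25, 39), (Gus, Alpha, 31, p3, 38, 23), (Gus, Alpha, 8, x3, 19, 17), (Gus, Omega, 23, k2, 8, 17), (Gus, Omega, 31, p3, 25, 39), (Gus, Omega, 31, p3, 38, 23), (Gus, Omega, 8, x3, 19, 17), (Vic, Alpha, 32, eng, 25, 20), (Vic, Gamma, 32, eng, 25, 20), (Vic, Lyra, 32, eng, 25, 20)}
π_{genre, aid} gives {(eng, 25), (k2, 8), (p3, 25), (p3, 38), (x3, 19)} (6 duplicate(s) eliminated).
Set difference of the two operands is {(eng, 25), (p3, 25), (p3, 38)}.

{(eng, 25), (p3, 25), (p3, 38)}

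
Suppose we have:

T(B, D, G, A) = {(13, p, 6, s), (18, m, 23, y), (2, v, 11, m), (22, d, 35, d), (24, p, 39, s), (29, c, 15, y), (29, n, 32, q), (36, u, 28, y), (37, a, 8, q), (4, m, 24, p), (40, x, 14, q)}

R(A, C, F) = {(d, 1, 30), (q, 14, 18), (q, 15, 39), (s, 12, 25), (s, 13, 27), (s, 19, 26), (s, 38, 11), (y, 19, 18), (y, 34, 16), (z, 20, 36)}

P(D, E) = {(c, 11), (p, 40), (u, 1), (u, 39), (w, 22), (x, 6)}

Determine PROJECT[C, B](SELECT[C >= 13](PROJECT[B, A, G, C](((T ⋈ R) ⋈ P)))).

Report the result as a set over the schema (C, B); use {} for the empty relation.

{(13, 13), (13, 24), (14, 40), (15, 40), (19, 13), (19, 24), (19, 29), (19, 36), (34, 29), (34, 36), (38, 13), (38, 24)}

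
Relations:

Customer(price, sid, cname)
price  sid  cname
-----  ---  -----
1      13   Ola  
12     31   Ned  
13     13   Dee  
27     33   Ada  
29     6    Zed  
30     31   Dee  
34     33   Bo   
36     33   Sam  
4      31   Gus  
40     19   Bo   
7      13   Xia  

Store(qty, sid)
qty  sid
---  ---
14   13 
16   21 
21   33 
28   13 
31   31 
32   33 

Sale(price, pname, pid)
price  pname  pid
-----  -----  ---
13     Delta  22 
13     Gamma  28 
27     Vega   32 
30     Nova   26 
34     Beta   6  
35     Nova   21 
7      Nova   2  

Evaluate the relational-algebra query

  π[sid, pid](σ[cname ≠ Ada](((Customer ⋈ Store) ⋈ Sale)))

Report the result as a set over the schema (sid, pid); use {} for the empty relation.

Natural join on sid: {(1, 13, Ola, 14), (1, 13, Ola, 28), (12, 31, Ned, 31), (13, 13, Dee, 14), (13, 13, Dee, 28), (27, 33, Ada, 21), (27, 33, Ada, 32), (30, 31, Dee, 31), (34, 33, Bo, 21), (34, 33, Bo, 32), (36, 33, Sam, 21), (36, 33, Sam, 32), (4, 31, Gus, 31), (7, 13, Xia, 14), (7, 13, Xia, 28)}
Natural join on price: {(13, 13, Dee, 14, Delta, 22), (13, 13, Dee, 14, Gamma, 28), (13, 13, Dee, 28, Delta, 22), (13, 13, Dee, 28, Gamma, 28), (27, 33, Ada, 21, Vega, 32), (27, 33, Ada, 32, Vega, 32), (30, 31, Dee, 31, Nova, 26), (34, 33, Bo, 21, Beta, 6), (34, 33, Bo, 32, Beta, 6), (7, 13, Xia, 14, Nova, 2), (7, 13, Xia, 28, Nova, 2)}
Filtering on cname ≠ Ada leaves {(13, 13, Dee, 14, Delta, 22), (13, 13, Dee, 14, Gamma, 28), (13, 13, Dee, 28, Delta, 22), (13, 13, Dee, 28, Gamma, 28), (30, 31, Dee, 31, Nova, 26), (34, 33, Bo, 21, Beta, 6), (34, 33, Bo, 32, Beta, 6), (7, 13, Xia, 14, Nova, 2), (7, 13, Xia, 28, Nova, 2)}.
π_{sid, pid} gives {(13, 2), (13, 22), (13, 28), (31, 26), (33, 6)} (4 duplicate(s) eliminated).

{(13, 2), (13, 22), (13, 28), (31, 26), (33, 6)}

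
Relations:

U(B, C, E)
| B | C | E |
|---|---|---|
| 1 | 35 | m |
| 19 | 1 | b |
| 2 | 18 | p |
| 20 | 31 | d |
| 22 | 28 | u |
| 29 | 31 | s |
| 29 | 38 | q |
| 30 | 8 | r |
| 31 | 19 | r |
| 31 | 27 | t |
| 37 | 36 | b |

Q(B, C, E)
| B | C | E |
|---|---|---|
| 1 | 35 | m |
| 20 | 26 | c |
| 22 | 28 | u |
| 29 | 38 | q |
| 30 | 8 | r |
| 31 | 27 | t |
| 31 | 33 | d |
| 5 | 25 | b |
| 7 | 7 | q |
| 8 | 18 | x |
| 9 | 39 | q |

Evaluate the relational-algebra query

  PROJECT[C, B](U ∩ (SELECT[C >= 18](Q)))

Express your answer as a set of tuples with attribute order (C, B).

σ[C >= 18]: keep tuples satisfying C >= 18 → {(1, 35, m), (20, 26, c), (22, 28, u), (29, 38, q), (31, 27, t), (31, 33, d), (5, 25, b), (8, 18, x), (9, 39, q)}
Intersection: {(1, 35, m), (19, 1, b), (2, 18, p), (20, 31, d), (22, 28, u), (29, 31, s), (29, 38, q), (30, 8, r), (31, 19, r), (31, 27, t), (37, 36, b)} with {(1, 35, m), (20, 26, c), (22, 28, u), (29, 38, q), (31, 27, t), (31, 33, d), (5, 25, b), (8, 18, x), (9, 39, q)} → {(1, 35, m), (22, 28, u), (29, 38, q), (31, 27, t)}
Keep only column(s) C, B: {(27, 31), (28, 22), (35, 1), (38, 29)}

{(27, 31), (28, 22), (35, 1), (38, 29)}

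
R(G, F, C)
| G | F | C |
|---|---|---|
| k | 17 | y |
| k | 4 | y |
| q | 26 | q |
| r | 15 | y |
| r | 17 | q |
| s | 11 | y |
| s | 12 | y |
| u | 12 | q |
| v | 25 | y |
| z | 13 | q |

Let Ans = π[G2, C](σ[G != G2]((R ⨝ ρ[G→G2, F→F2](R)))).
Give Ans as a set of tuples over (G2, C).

ρ[G→G2, F→F2]: schema becomes (G2, F2, C); tuples unchanged.
R ⋈ ρ[G→G2, F→F2](R) (natural join on C): {(k, 17, y, k, 17), (k, 17, y, k, 4), (k, 17, y, r, 15), (k, 17, y, s, 11), (k, 17, y, s, 12), (k, 17, y, v, 25), (k, 4, y, k, 17), (k, 4, y, k, 4), (k, 4, y, r, 15), (k, 4, y, s, 11), (k, 4, y, s, 12), (k, 4, y, v, 25), (q, 26, q, q, 26), (q, 26, q, r, 17), (q, 26, q, u, 12), (q, 26, q, z, 13), (r, 15, y, k, 17), (r, 15, y, k, 4), (r, 15, y, r, 15), (r, 15, y, s, 11), (r, 15, y, s, 12), (r, 15, y, v, 25), (r, 17, q, q, 26), (r, 17, q, r, 17), (r, 17, q, u, 12), (r, 17, q, z, 13), (s, 11, y, k, 17), (s, 11, y, k, 4), (s, 11, y, r, 15), (s, 11, y, s, 11), (s, 11, y, s, 12), (s, 11, y, v, 25), (s, 12, y, k, 17), (s, 12, y, k, 4), (s, 12, y, r, 15), (s, 12, y, s, 11), (s, 12, y, s, 12), (s, 12, y, v, 25), (u, 12, q, q, 26), (u, 12, q, r, 17), (u, 12, q, u, 12), (u, 12, q, z, 13), (v, 25, y, k, 17), (v, 25, y, k, 4), (v, 25, y, r, 15), (v, 25, y, s, 11), (v, 25, y, s, 12), (v, 25, y, v, 25), (z, 13, q, q, 26), (z, 13, q, r, 17), (z, 13, q, u, 12), (z, 13, q, z, 13)}
Filtering on G != G2 leaves {(k, 17, y, r, 15), (k, 17, y, s, 11), (k, 17, y, s, 12), (k, 17, y, v, 25), (k, 4, y, r, 15), (k, 4, y, s, 11), (k, 4, y, s, 12), (k, 4, y, v, 25), (q, 26, q, r, 17), (q, 26, q, u, 12), (q, 26, q, z, 13), (r, 15, y, k, 17), (r, 15, y, k, 4), (r, 15, y, s, 11), (r, 15, y, s, 12), (r, 15, y, v, 25), (r, 17, q, q, 26), (r, 17, q, u, 12), (r, 17, q, z, 13), (s, 11, y, k, 17), (s, 11, y, k, 4), (s, 11, y, r, 15), (s, 11, y, v, 25), (s, 12, y, k, 17), (s, 12, y, k, 4), (s, 12, y, r, 15), (s, 12, y, v, 25), (u, 12, q, q, 26), (u, 12, q, r, 17), (u, 12, q, z, 13), (v, 25, y, k, 17), (v, 25, y, k, 4), (v, 25, y, r, 15), (v, 25, y, s, 11), (v, 25, y, s, 12), (z, 13, q, q, 26), (z, 13, q, r, 17), (z, 13, q, u, 12)}.
Keep only column(s) G2, C (30 duplicate(s) eliminated): {(k, y), (q, q), (r, q), (r, y), (s, y), (u, q), (v, y), (z, q)}

{(k, y), (q, q), (r, q), (r, y), (s, y), (u, q), (v, y), (z, q)}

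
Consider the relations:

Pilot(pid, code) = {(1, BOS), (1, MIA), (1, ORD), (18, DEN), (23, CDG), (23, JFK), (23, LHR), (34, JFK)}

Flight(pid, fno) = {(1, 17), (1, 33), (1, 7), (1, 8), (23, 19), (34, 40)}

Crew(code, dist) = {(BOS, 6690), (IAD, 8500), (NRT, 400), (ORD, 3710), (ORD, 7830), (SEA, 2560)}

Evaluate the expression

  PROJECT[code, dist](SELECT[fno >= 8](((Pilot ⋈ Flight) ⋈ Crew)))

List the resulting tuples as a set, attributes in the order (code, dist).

{(BOS, 6690), (ORD, 3710), (ORD, 7830)}

Pilot ⋈ Flight (natural join on pid): {(1, BOS, 17), (1, BOS, 33), (1, BOS, 7), (1, BOS, 8), (1, MIA, 17), (1, MIA, 33), (1, MIA, 7), (1, MIA, 8), (1, ORD, 17), (1, ORD, 33), (1, ORD, 7), (1, ORD, 8), (23, CDG, 19), (23, JFK, 19), (23, LHR, 19), (34, JFK, 40)}
(Pilot ⋈ Flight) ⋈ Crew (natural join on code): {(1, BOS, 17, 6690), (1, BOS, 33, 6690), (1, BOS, 7, 6690), (1, BOS, 8, 6690), (1, ORD, 17, 3710), (1, ORD, 17, 7830), (1, ORD, 33, 3710), (1, ORD, 33, 7830), (1, ORD, 7, 3710), (1, ORD, 7, 7830), (1, ORD, 8, 3710), (1, ORD, 8, 7830)}
Apply σ_{fno >= 8}; surviving tuples: {(1, BOS, 17, 6690), (1, BOS, 33, 6690), (1, BOS, 8, 6690), (1, ORD, 17, 3710), (1, ORD, 17, 7830), (1, ORD, 33, 3710), (1, ORD, 33, 7830), (1, ORD, 8, 3710), (1, ORD, 8, 7830)}
Projecting to code, dist (6 duplicate(s) eliminated): {(BOS, 6690), (ORD, 3710), (ORD, 7830)}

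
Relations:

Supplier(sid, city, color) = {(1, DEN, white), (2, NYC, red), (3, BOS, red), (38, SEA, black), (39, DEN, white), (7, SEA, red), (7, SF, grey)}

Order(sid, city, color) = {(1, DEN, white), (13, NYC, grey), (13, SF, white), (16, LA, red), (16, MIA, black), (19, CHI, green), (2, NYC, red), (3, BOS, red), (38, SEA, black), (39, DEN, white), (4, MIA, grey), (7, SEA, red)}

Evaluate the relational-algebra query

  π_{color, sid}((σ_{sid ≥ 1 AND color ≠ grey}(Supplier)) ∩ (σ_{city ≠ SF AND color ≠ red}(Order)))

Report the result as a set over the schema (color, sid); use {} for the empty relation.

{(black, 38), (white, 1), (white, 39)}

Apply σ_{sid ≥ 1 AND color ≠ grey}; surviving tuples: {(1, DEN, white), (2, NYC, red), (3, BOS, red), (38, SEA, black), (39, DEN, white), (7, SEA, red)}
Apply σ_{city ≠ SF AND color ≠ red}; surviving tuples: {(1, DEN, white), (13, NYC, grey), (16, MIA, black), (19, CHI, green), (38, SEA, black), (39, DEN, white), (4, MIA, grey)}
Taking the intersection: {(1, DEN, white), (38, SEA, black), (39, DEN, white)}
Projecting to color, sid: {(black, 38), (white, 1), (white, 39)}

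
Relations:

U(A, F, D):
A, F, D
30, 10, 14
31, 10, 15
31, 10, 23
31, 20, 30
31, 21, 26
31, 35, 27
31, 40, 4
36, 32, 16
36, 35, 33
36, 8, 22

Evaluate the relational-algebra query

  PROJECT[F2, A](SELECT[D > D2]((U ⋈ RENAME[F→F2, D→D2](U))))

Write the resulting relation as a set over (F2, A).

{(10, 31), (21, 31), (32, 36), (35, 31), (40, 31), (8, 36)}

ρ[F→F2, D→D2]: schema becomes (A, F2, D2); tuples unchanged.
Joining U and RENAME[F→F2, D→D2](U) on A yields {(30, 10, 14, 10, 14), (31, 10, 15, 10, 15), (31, 10, 15, 10, 23), (31, 10, 15, 20, 30), (31, 10, 15, 21, 26), (31, 10, 15, 35, 27), (31, 10, 15, 40, 4), (31, 10, 23, 10, 15), (31, 10, 23, 10, 23), (31, 10, 23, 20, 30), (31, 10, 23, 21, 26), (31, 10, 23, 35, 27), (31, 10, 23, 40, 4), (31, 20, 30, 10, 15), (31, 20, 30, 10, 23), (31, 20, 30, 20, 30), (31, 20, 30, 21, 26), (31, 20, 30, 35, 27), (31, 20, 30, 40, 4), (31, 21, 26, 10, 15), (31, 21, 26, 10, 23), (31, 21, 26, 20, 30), (31, 21, 26, 21, 26), (31, 21, 26, 35, 27), (31, 21, 26, 40, 4), (31, 35, 27, 10, 15), (31, 35, 27, 10, 23), (31, 35, 27, 20, 30), (31, 35, 27, 21, 26), (31, 35, 27, 35, 27), (31, 35, 27, 40, 4), (31, 40, 4, 10, 15), (31, 40, 4, 10, 23), (31, 40, 4, 20, 30), (31, 40, 4, 21, 26), (31, 40, 4, 35, 27), (31, 40, 4, 40, 4), (36, 32, 16, 32, 16), (36, 32, 16, 35, 33), (36, 32, 16, 8, 22), (36, 35, 33, 32, 16), (36, 35, 33, 35, 33), (36, 35, 33, 8, 22), (36, 8, 22, 32, 16), (36, 8, 22, 35, 33), (36, 8, 22, 8, 22)}.
Apply σ_{D > D2}; surviving tuples: {(31, 10, 15, 40, 4), (31, 10, 23, 10, 15), (31, 10, 23, 40, 4), (31, 20, 30, 10, 15), (31, 20, 30, 10, 23), (31, 20, 30, 21, 26), (31, 20, 30, 35, 27), (31, 20, 30, 40, 4), (31, 21, 26, 10, 15), (31, 21, 26, 10, 23), (31, 21, 26, 40, 4), (31, 35, 27, 10, 15), (31, 35, 27, 10, 23), (31, 35, 27, 21, 26), (31, 35, 27, 40, 4), (36, 35, 33, 32, 16), (36, 35, 33, 8, 22), (36, 8, 22, 32, 16)}
π_{F2, A} gives {(10, 31), (21, 31), (32, 36), (35, 31), (40, 31), (8, 36)} (12 duplicate(s) eliminated).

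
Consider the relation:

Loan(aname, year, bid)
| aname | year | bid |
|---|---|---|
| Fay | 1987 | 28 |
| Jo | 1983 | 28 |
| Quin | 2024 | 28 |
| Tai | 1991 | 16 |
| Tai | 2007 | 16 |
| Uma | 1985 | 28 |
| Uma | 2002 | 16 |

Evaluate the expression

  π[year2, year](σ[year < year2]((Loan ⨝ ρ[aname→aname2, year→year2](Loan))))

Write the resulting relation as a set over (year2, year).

ρ[aname→aname2, year→year2]: schema becomes (aname2, year2, bid); tuples unchanged.
Joining Loan and ρ[aname→aname2, year→year2](Loan) on bid yields {(Fay, 1987, 28, Fay, 1987), (Fay, 1987, 28, Jo, 1983), (Fay, 1987, 28, Quin, 2024), (Fay, 1987, 28, Uma, 1985), (Jo, 1983, 28, Fay, 1987), (Jo, 1983, 28, Jo, 1983), (Jo, 1983, 28, Quin, 2024), (Jo, 1983, 28, Uma, 1985), (Quin, 2024, 28, Fay, 1987), (Quin, 2024, 28, Jo, 1983), (Quin, 2024, 28, Quin, 2024), (Quin, 2024, 28, Uma, 1985), (Tai, 1991, 16, Tai, 1991), (Tai, 1991, 16, Tai, 2007), (Tai, 1991, 16, Uma, 2002), (Tai, 2007, 16, Tai, 1991), (Tai, 2007, 16, Tai, 2007), (Tai, 2007, 16, Uma, 2002), (Uma, 1985, 28, Fay, 1987), (Uma, 1985, 28, Jo, 1983), (Uma, 1985, 28, Quin, 2024), (Uma, 1985, 28, Uma, 1985), (Uma, 2002, 16, Tai, 1991), (Uma, 2002, 16, Tai, 2007), (Uma, 2002, 16, Uma, 2002)}.
Selection year < year2: {(Fay, 1987, 28, Quin, 2024), (Jo, 1983, 28, Fay, 1987), (Jo, 1983, 28, Quin, 2024), (Jo, 1983, 28, Uma, 1985), (Tai, 1991, 16, Tai, 2007), (Tai, 1991, 16, Uma, 2002), (Uma, 1985, 28, Fay, 1987), (Uma, 1985, 28, Quin, 2024), (Uma, 2002, 16, Tai, 2007)}
π_{year2, year} gives {(1985, 1983), (1987, 1983), (1987, 1985), (2002, 1991), (2007, 1991), (2007, 2002), (2024, 1983), (2024, 1985), (2024, 1987)}.

{(1985, 1983), (1987, 1983), (1987, 1985), (2002, 1991), (2007, 1991), (2007, 2002), (2024, 1983), (2024, 1985), (2024, 1987)}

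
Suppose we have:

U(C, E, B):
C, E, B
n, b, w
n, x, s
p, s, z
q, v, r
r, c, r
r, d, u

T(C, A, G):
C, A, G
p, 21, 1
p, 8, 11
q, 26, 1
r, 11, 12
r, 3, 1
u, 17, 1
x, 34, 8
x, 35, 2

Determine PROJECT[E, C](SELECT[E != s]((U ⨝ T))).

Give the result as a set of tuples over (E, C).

Joining U and T on C yields {(p, s, z, 21, 1), (p, s, z, 8, 11), (q, v, r, 26, 1), (r, c, r, 11, 12), (r, c, r, 3, 1), (r, d, u, 11, 12), (r, d, u, 3, 1)}.
Selection E != s: {(q, v, r, 26, 1), (r, c, r, 11, 12), (r, c, r, 3, 1), (r, d, u, 11, 12), (r, d, u, 3, 1)}
π_{E, C} gives {(c, r), (d, r), (v, q)} (2 duplicate(s) eliminated).

{(c, r), (d, r), (v, q)}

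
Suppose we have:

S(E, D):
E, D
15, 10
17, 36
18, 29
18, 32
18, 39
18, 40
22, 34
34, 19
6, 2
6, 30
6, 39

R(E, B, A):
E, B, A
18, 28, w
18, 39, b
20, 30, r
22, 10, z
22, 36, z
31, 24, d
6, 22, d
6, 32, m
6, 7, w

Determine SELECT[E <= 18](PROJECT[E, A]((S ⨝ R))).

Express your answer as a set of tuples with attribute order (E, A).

{(18, b), (18, w), (6, d), (6, m), (6, w)}

S ⋈ R (natural join on E): {(18, 29, 28, w), (18, 29, 39, b), (18, 32, 28, w), (18, 32, 39, b), (18, 39, 28, w), (18, 39, 39, b), (18, 40, 28, w), (18, 40, 39, b), (22, 34, 10, z), (22, 34, 36, z), (6, 2, 22, d), (6, 2, 32, m), (6, 2, 7, w), (6, 30, 22, d), (6, 30, 32, m), (6, 30, 7, w), (6, 39, 22, d), (6, 39, 32, m), (6, 39, 7, w)}
Keep only column(s) E, A (13 duplicate(s) eliminated): {(18, b), (18, w), (22, z), (6, d), (6, m), (6, w)}
Selection E <= 18: {(18, b), (18, w), (6, d), (6, m), (6, w)}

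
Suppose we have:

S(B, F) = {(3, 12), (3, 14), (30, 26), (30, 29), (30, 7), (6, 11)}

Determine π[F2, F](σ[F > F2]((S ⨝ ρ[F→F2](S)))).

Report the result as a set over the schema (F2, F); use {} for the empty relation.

{(12, 14), (26, 29), (7, 26), (7, 29)}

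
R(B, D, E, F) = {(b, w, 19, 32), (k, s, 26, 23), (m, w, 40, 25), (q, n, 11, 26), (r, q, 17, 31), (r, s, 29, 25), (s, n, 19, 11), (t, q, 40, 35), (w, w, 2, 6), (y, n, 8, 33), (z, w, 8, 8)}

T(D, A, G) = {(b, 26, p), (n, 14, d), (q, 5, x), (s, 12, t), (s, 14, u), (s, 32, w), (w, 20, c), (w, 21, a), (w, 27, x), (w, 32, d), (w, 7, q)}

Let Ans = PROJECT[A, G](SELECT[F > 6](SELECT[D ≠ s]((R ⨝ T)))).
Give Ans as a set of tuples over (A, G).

{(14, d), (20, c), (21, a), (27, x), (32, d), (5, x), (7, q)}

Natural join on D: {(b, w, 19, 32, 20, c), (b, w, 19, 32, 21, a), (b, w, 19, 32, 27, x), (b, w, 19, 32, 32, d), (b, w, 19, 32, 7, q), (k, s, 26, 23, 12, t), (k, s, 26, 23, 14, u), (k, s, 26, 23, 32, w), (m, w, 40, 25, 20, c), (m, w, 40, 25, 21, a), (m, w, 40, 25, 27, x), (m, w, 40, 25, 32, d), (m, w, 40, 25, 7, q), (q, n, 11, 26, 14, d), (r, q, 17, 31, 5, x), (r, s, 29, 25, 12, t), (r, s, 29, 25, 14, u), (r, s, 29, 25, 32, w), (s, n, 19, 11, 14, d), (t, q, 40, 35, 5, x), (w, w, 2, 6, 20, c), (w, w, 2, 6, 21, a), (w, w, 2, 6, 27, x), (w, w, 2, 6, 32, d), (w, w, 2, 6, 7, q), (y, n, 8, 33, 14, d), (z, w, 8, 8, 20, c), (z, w, 8, 8, 21, a), (z, w, 8, 8, 27, x), (z, w, 8, 8, 32, d), (z, w, 8, 8, 7, q)}
Filtering on D ≠ s leaves {(b, w, 19, 32, 20, c), (b, w, 19, 32, 21, a), (b, w, 19, 32, 27, x), (b, w, 19, 32, 32, d), (b, w, 19, 32, 7, q), (m, w, 40, 25, 20, c), (m, w, 40, 25, 21, a), (m, w, 40, 25, 27, x), (m, w, 40, 25, 32, d), (m, w, 40, 25, 7, q), (q, n, 11, 26, 14, d), (r, q, 17, 31, 5, x), (s, n, 19, 11, 14, d), (t, q, 40, 35, 5, x), (w, w, 2, 6, 20, c), (w, w, 2, 6, 21, a), (w, w, 2, 6, 27, x), (w, w, 2, 6, 32, d), (w, w, 2, 6, 7, q), (y, n, 8, 33, 14, d), (z, w, 8, 8, 20, c), (z, w, 8, 8, 21, a), (z, w, 8, 8, 27, x), (z, w, 8, 8, 32, d), (z, w, 8, 8, 7, q)}.
Filtering on F > 6 leaves {(b, w, 19, 32, 20, c), (b, w, 19, 32, 21, a), (b, w, 19, 32, 27, x), (b, w, 19, 32, 32, d), (b, w, 19, 32, 7, q), (m, w, 40, 25, 20, c), (m, w, 40, 25, 21, a), (m, w, 40, 25, 27, x), (m, w, 40, 25, 32, d), (m, w, 40, 25, 7, q), (q, n, 11, 26, 14, d), (r, q, 17, 31, 5, x), (s, n, 19, 11, 14, d), (t, q, 40, 35, 5, x), (y, n, 8, 33, 14, d), (z, w, 8, 8, 20, c), (z, w, 8, 8, 21, a), (z, w, 8, 8, 27, x), (z, w, 8, 8, 32, d), (z, w, 8, 8, 7, q)}.
Keep only column(s) A, G (13 duplicate(s) eliminated): {(14, d), (20, c), (21, a), (27, x), (32, d), (5, x), (7, q)}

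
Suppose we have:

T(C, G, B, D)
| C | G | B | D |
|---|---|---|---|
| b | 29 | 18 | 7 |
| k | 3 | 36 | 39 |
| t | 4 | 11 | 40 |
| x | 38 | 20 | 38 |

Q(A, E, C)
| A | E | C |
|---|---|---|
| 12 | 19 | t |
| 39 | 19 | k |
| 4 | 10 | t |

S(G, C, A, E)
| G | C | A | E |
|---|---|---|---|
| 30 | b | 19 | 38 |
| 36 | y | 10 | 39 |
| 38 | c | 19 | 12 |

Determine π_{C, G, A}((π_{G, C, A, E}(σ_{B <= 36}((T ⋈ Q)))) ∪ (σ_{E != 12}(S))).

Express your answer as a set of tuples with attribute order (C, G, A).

Natural join on C: {(k, 3, 36, 39, 39, 19), (t, 4, 11, 40, 12, 19), (t, 4, 11, 40, 4, 10)}
Filtering on B <= 36 leaves {(k, 3, 36, 39, 39, 19), (t, 4, 11, 40, 12, 19), (t, 4, 11, 40, 4, 10)}.
Keep only column(s) G, C, A, E: {(3, k, 39, 19), (4, t, 12, 19), (4, t, 4, 10)}
Filtering on E != 12 leaves {(30, b, 19, 38), (36, y, 10, 39)}.
Set union of the two operands is {(3, k, 39, 19), (30, b, 19, 38), (36, y, 10, 39), (4, t, 12, 19), (4, t, 4, 10)}.
Keep only column(s) C, G, A: {(b, 30, 19), (k, 3, 39), (t, 4, 12), (t, 4, 4), (y, 36, 10)}

{(b, 30, 19), (k, 3, 39), (t, 4, 12), (t, 4, 4), (y, 36, 10)}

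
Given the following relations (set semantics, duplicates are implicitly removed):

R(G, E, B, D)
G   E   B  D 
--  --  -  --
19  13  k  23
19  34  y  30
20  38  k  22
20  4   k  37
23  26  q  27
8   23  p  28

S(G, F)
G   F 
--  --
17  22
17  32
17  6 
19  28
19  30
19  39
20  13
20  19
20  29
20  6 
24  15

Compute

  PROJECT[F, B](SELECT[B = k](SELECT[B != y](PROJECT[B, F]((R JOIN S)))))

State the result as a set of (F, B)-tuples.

{(13, k), (19, k), (28, k), (29, k), (30, k), (39, k), (6, k)}

Natural join on G: {(19, 13, k, 23, 28), (19, 13, k, 23, 30), (19, 13, k, 23, 39), (19, 34, y, 30, 28), (19, 34, y, 30, 30), (19, 34, y, 30, 39), (20, 38, k, 22, 13), (20, 38, k, 22, 19), (20, 38, k, 22, 29), (20, 38, k, 22, 6), (20, 4, k, 37, 13), (20, 4, k, 37, 19), (20, 4, k, 37, 29), (20, 4, k, 37, 6)}
π_{B, F} gives {(k, 13), (k, 19), (k, 28), (k, 29), (k, 30), (k, 39), (k, 6), (y, 28), (y, 30), (y, 39)} (4 duplicate(s) eliminated).
Filtering on B != y leaves {(k, 13), (k, 19), (k, 28), (k, 29), (k, 30), (k, 39), (k, 6)}.
Filtering on B = k leaves {(k, 13), (k, 19), (k, 28), (k, 29), (k, 30), (k, 39), (k, 6)}.
π_{F, B} gives {(13, k), (19, k), (28, k), (29, k), (30, k), (39, k), (6, k)}.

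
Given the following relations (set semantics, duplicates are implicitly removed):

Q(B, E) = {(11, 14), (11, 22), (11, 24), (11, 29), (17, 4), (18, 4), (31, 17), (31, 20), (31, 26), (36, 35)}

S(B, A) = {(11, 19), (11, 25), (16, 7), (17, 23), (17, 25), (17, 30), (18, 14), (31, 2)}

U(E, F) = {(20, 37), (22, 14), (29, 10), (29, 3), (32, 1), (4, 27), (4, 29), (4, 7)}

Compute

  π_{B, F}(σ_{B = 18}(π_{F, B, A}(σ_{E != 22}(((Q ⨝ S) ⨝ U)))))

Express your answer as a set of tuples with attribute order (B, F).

Joining Q and S on B yields {(11, 14, 19), (11, 14, 25), (11, 22, 19), (11, 22, 25), (11, 24, 19), (11, 24, 25), (11, 29, 19), (11, 29, 25), (17, 4, 23), (17, 4, 25), (17, 4, 30), (18, 4, 14), (31, 17, 2), (31, 20, 2), (31, 26, 2)}.
Joining (Q ⨝ S) and U on E yields {(11, 22, 19, 14), (11, 22, 25, 14), (11, 29, 19, 10), (11, 29, 19, 3), (11, 29, 25, 10), (11, 29, 25, 3), (17, 4, 23, 27), (17, 4, 23, 29), (17, 4, 23, 7), (17, 4, 25, 27), (17, 4, 25, 29), (17, 4, 25, 7), (17, 4, 30, 27), (17, 4, 30, 29), (17, 4, 30, 7), (18, 4, 14, 27), (18, 4, 14, 29), (18, 4, 14, 7), (31, 20, 2, 37)}.
σ[E != 22]: keep tuples satisfying E != 22 → {(11, 29, 19, 10), (11, 29, 19, 3), (11, 29, 25, 10), (11, 29, 25, 3), (17, 4, 23, 27), (17, 4, 23, 29), (17, 4, 23, 7), (17, 4, 25, 27), (17, 4, 25, 29), (17, 4, 25, 7), (17, 4, 30, 27), (17, 4, 30, 29), (17, 4, 30, 7), (18, 4, 14, 27), (18, 4, 14, 29), (18, 4, 14, 7), (31, 20, 2, 37)}
π_{F, B, A} gives {(10, 11, 19), (10, 11, 25), (27, 17, 23), (27, 17, 25), (27, 17, 30), (27, 18, 14), (29, 17, 23), (29, 17, 25), (29, 17, 30), (29, 18, 14), (3, 11, 19), (3, 11, 25), (37, 31, 2), (7, 17, 23), (7, 17, 25), (7, 17, 30), (7, 18, 14)}.
σ[B = 18]: keep tuples satisfying B = 18 → {(27, 18, 14), (29, 18, 14), (7, 18, 14)}
π_{B, F} gives {(18, 27), (18, 29), (18, 7)}.

{(18, 27), (18, 29), (18, 7)}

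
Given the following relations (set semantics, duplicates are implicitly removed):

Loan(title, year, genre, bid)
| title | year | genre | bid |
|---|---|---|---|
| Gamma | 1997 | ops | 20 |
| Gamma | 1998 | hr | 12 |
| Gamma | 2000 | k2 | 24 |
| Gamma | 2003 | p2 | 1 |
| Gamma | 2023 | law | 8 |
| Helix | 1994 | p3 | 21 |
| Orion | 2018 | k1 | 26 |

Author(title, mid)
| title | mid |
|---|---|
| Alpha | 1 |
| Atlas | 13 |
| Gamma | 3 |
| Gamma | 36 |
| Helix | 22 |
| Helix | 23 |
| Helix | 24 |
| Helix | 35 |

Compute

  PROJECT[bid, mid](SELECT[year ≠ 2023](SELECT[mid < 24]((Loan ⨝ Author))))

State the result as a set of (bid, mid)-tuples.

{(1, 3), (12, 3), (20, 3), (21, 22), (21, 23), (24, 3)}

Joining Loan and Author on title yields {(Gamma, 1997, ops, 20, 3), (Gamma, 1997, ops, 20, 36), (Gamma, 1998, hr, 12, 3), (Gamma, 1998, hr, 12, 36), (Gamma, 2000, k2, 24, 3), (Gamma, 2000, k2, 24, 36), (Gamma, 2003, p2, 1, 3), (Gamma, 2003, p2, 1, 36), (Gamma, 2023, law, 8, 3), (Gamma, 2023, law, 8, 36), (Helix, 1994, p3, 21, 22), (Helix, 1994, p3, 21, 23), (Helix, 1994, p3, 21, 24), (Helix, 1994, p3, 21, 35)}.
σ[mid < 24]: keep tuples satisfying mid < 24 → {(Gamma, 1997, ops, 20, 3), (Gamma, 1998, hr, 12, 3), (Gamma, 2000, k2, 24, 3), (Gamma, 2003, p2, 1, 3), (Gamma, 2023, law, 8, 3), (Helix, 1994, p3, 21, 22), (Helix, 1994, p3, 21, 23)}
σ[year ≠ 2023]: keep tuples satisfying year ≠ 2023 → {(Gamma, 1997, ops, 20, 3), (Gamma, 1998, hr, 12, 3), (Gamma, 2000, k2, 24, 3), (Gamma, 2003, p2, 1, 3), (Helix, 1994, p3, 21, 22), (Helix, 1994, p3, 21, 23)}
π[bid, mid]: project onto (bid, mid) → {(1, 3), (12, 3), (20, 3), (21, 22), (21, 23), (24, 3)}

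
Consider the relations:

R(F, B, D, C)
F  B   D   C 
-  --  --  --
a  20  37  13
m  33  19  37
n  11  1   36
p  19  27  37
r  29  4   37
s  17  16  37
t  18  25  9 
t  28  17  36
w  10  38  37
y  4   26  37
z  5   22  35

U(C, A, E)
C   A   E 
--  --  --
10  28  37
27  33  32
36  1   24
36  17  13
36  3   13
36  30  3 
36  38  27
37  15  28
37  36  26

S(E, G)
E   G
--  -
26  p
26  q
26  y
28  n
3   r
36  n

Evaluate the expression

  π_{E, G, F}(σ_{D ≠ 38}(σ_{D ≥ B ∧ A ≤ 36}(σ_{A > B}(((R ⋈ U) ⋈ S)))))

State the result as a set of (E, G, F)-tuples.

{(26, p, p), (26, p, y), (26, q, p), (26, q, y), (26, y, p), (26, y, y), (28, n, y)}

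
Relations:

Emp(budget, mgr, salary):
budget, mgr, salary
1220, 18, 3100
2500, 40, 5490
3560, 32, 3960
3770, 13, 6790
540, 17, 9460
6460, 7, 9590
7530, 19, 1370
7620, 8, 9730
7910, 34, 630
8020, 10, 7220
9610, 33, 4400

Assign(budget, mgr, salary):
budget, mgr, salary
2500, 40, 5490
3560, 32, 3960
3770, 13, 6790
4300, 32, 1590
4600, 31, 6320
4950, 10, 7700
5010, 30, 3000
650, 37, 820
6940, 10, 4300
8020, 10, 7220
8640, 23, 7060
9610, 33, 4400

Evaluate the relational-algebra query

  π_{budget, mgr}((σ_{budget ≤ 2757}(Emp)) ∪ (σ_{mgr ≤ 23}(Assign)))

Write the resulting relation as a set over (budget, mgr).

σ[budget ≤ 2757]: keep tuples satisfying budget ≤ 2757 → {(1220, 18, 3100), (2500, 40, 5490), (540, 17, 9460)}
σ[mgr ≤ 23]: keep tuples satisfying mgr ≤ 23 → {(3770, 13, 6790), (4950, 10, 7700), (6940, 10, 4300), (8020, 10, 7220), (8640, 23, 7060)}
Taking the union: {(1220, 18, 3100), (2500, 40, 5490), (3770, 13, 6790), (4950, 10, 7700), (540, 17, 9460), (6940, 10, 4300), (8020, 10, 7220), (8640, 23, 7060)}
Keep only column(s) budget, mgr: {(1220, 18), (2500, 40), (3770, 13), (4950, 10), (540, 17), (6940, 10), (8020, 10), (8640, 23)}

{(1220, 18), (2500, 40), (3770, 13), (4950, 10), (540, 17), (6940, 10), (8020, 10), (8640, 23)}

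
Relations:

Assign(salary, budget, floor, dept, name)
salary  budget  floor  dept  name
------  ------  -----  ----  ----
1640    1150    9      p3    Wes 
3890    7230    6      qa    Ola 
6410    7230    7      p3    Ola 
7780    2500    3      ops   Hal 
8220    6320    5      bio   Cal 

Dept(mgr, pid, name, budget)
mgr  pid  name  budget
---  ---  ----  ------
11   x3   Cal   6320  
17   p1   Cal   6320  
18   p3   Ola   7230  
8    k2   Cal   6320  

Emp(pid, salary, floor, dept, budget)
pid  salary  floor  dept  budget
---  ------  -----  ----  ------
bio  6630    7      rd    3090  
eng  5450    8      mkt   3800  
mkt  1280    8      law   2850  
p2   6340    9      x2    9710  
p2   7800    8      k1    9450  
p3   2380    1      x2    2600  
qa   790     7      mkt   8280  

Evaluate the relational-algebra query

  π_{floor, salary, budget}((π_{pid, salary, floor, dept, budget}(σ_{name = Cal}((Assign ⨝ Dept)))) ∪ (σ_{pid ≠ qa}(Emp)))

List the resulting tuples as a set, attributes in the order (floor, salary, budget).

{(1, 2380, 2600), (5, 8220, 6320), (7, 6630, 3090), (8, 1280, 2850), (8, 5450, 3800), (8, 7800, 9450), (9, 6340, 9710)}

Natural join on budget, name: {(3890, 7230, 6, qa, Ola, 18, p3), (6410, 7230, 7, p3, Ola, 18, p3), (8220, 6320, 5, bio, Cal, 11, x3), (8220, 6320, 5, bio, Cal, 17, p1), (8220, 6320, 5, bio, Cal, 8, k2)}
Filtering on name = Cal leaves {(8220, 6320, 5, bio, Cal, 11, x3), (8220, 6320, 5, bio, Cal, 17, p1), (8220, 6320, 5, bio, Cal, 8, k2)}.
π_{pid, salary, floor, dept, budget} gives {(k2, 8220, 5, bio, 6320), (p1, 8220, 5, bio, 6320), (x3, 8220, 5, bio, 6320)}.
Filtering on pid ≠ qa leaves {(bio, 6630, 7, rd, 3090), (eng, 5450, 8, mkt, 3800), (mkt, 1280, 8, law, 2850), (p2, 6340, 9, x2, 9710), (p2, 7800, 8, k1, 9450), (p3, 2380, 1, x2, 2600)}.
Union: {(k2, 8220, 5, bio, 6320), (p1, 8220, 5, bio, 6320), (x3, 8220, 5, bio, 6320)} with {(bio, 6630, 7, rd, 3090), (eng, 5450, 8, mkt, 3800), (mkt, 1280, 8, law, 2850), (p2, 6340, 9, x2, 9710), (p2, 7800, 8, k1, 9450), (p3, 2380, 1, x2, 2600)} → {(bio, 6630, 7, rd, 3090), (eng, 5450, 8, mkt, 3800), (k2, 8220, 5, bio, 6320), (mkt, 1280, 8, law, 2850), (p1, 8220, 5, bio, 6320), (p2, 6340, 9, x2, 9710), (p2, 7800, 8, k1, 9450), (p3, 2380, 1, x2, 2600), (x3, 8220, 5, bio, 6320)}
π_{floor, salary, budget} gives {(1, 2380, 2600), (5, 8220, 6320), (7, 6630, 3090), (8, 1280, 2850), (8, 5450, 3800), (8, 7800, 9450), (9, 6340, 9710)} (2 duplicate(s) eliminated).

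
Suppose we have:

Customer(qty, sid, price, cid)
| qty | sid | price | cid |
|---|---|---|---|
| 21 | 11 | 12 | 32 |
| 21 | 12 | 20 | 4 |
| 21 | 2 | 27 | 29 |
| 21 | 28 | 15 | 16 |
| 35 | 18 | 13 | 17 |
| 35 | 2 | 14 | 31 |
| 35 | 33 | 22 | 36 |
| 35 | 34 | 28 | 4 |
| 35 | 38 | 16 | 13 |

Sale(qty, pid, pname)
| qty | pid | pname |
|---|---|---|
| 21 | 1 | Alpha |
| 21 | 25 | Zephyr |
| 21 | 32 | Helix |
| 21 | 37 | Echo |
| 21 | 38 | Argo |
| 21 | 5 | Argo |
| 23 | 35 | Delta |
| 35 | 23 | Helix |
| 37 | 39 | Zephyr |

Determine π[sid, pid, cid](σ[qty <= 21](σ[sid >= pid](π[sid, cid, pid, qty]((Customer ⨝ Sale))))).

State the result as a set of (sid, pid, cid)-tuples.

{(11, 1, 32), (11, 5, 32), (12, 1, 4), (12, 5, 4), (2, 1, 29), (28, 1, 16), (28, 25, 16), (28, 5, 16)}

Customer ⋈ Sale (natural join on qty): {(21, 11, 12, 32, 1, Alpha), (21, 11, 12, 32, 25, Zephyr), (21, 11, 12, 32, 32, Helix), (21, 11, 12, 32, 37, Echo), (21, 11, 12, 32, 38, Argo), (21, 11, 12, 32, 5, Argo), (21, 12, 20, 4, 1, Alpha), (21, 12, 20, 4, 25, Zephyr), (21, 12, 20, 4, 32, Helix), (21, 12, 20, 4, 37, Echo), (21, 12, 20, 4, 38, Argo), (21, 12, 20, 4, 5, Argo), (21, 2, 27, 29, 1, Alpha), (21, 2, 27, 29, 25, Zephyr), (21, 2, 27, 29, 32, Helix), (21, 2, 27, 29, 37, Echo), (21, 2, 27, 29, 38, Argo), (21, 2, 27, 29, 5, Argo), (21, 28, 15, 16, 1, Alpha), (21, 28, 15, 16, 25, Zephyr), (21, 28, 15, 16, 32, Helix), (21, 28, 15, 16, 37, Echo), (21, 28, 15, 16, 38, Argo), (21, 28, 15, 16, 5, Argo), (35, 18, 13, 17, 23, Helix), (35, 2, 14, 31, 23, Helix), (35, 33, 22, 36, 23, Helix), (35, 34, 28, 4, 23, Helix), (35, 38, 16, 13, 23, Helix)}
Projecting to sid, cid, pid, qty: {(11, 32, 1, 21), (11, 32, 25, 21), (11, 32, 32, 21), (11, 32, 37, 21), (11, 32, 38, 21), (11, 32, 5, 21), (12, 4, 1, 21), (12, 4, 25, 21), (12, 4, 32, 21), (12, 4, 37, 21), (12, 4, 38, 21), (12, 4, 5, 21), (18, 17, 23, 35), (2, 29, 1, 21), (2, 29, 25, 21), (2, 29, 32, 21), (2, 29, 37, 21), (2, 29, 38, 21), (2, 29, 5, 21), (2, 31, 23, 35), (28, 16, 1, 21), (28, 16, 25, 21), (28, 16, 32, 21), (28, 16, 37, 21), (28, 16, 38, 21), (28, 16, 5, 21), (33, 36, 23, 35), (34, 4, 23, 35), (38, 13, 23, 35)}
Selection sid >= pid: {(11, 32, 1, 21), (11, 32, 5, 21), (12, 4, 1, 21), (12, 4, 5, 21), (2, 29, 1, 21), (28, 16, 1, 21), (28, 16, 25, 21), (28, 16, 5, 21), (33, 36, 23, 35), (34, 4, 23, 35), (38, 13, 23, 35)}
Selection qty <= 21: {(11, 32, 1, 21), (11, 32, 5, 21), (12, 4, 1, 21), (12, 4, 5, 21), (2, 29, 1, 21), (28, 16, 1, 21), (28, 16, 25, 21), (28, 16, 5, 21)}
Projecting to sid, pid, cid: {(11, 1, 32), (11, 5, 32), (12, 1, 4), (12, 5, 4), (2, 1, 29), (28, 1, 16), (28, 25, 16), (28, 5, 16)}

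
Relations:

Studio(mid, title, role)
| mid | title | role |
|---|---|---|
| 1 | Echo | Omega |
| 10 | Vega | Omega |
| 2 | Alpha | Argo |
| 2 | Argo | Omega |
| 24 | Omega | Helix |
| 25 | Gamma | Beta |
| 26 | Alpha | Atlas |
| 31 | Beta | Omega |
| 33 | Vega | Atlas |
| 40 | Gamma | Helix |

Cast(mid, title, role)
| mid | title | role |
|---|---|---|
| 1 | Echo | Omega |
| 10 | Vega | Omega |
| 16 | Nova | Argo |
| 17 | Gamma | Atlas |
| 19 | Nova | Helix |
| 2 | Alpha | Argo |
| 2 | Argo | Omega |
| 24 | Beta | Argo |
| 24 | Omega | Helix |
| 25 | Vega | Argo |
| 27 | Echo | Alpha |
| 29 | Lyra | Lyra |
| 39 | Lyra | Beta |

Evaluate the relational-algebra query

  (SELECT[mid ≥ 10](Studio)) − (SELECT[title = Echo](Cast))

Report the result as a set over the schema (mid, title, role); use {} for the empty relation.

{(10, Vega, Omega), (24, Omega, Helix), (25, Gamma, Beta), (26, Alpha, Atlas), (31, Beta, Omega), (33, Vega, Atlas), (40, Gamma, Helix)}

Filtering on mid ≥ 10 leaves {(10, Vega, Omega), (24, Omega, Helix), (25, Gamma, Beta), (26, Alpha, Atlas), (31, Beta, Omega), (33, Vega, Atlas), (40, Gamma, Helix)}.
Filtering on title = Echo leaves {(1, Echo, Omega), (27, Echo, Alpha)}.
Taking the difference: {(10, Vega, Omega), (24, Omega, Helix), (25, Gamma, Beta), (26, Alpha, Atlas), (31, Beta, Omega), (33, Vega, Atlas), (40, Gamma, Helix)}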